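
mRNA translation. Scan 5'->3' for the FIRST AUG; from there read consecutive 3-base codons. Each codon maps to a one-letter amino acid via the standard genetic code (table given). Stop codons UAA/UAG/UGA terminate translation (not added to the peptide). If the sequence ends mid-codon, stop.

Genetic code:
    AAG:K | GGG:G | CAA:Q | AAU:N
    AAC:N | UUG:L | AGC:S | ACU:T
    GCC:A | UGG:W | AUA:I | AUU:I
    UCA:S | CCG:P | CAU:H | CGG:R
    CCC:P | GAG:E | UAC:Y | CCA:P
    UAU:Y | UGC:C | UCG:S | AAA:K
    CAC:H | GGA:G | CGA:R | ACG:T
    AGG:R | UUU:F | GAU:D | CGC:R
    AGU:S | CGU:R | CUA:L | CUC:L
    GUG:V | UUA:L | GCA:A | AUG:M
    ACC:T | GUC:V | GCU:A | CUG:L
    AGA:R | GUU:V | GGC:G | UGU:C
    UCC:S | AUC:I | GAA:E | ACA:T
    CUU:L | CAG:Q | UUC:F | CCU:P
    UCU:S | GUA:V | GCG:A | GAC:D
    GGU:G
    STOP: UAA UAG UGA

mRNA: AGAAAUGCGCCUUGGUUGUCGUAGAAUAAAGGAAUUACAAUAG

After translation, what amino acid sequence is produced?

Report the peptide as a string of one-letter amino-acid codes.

start AUG at pos 4
pos 4: AUG -> M; peptide=M
pos 7: CGC -> R; peptide=MR
pos 10: CUU -> L; peptide=MRL
pos 13: GGU -> G; peptide=MRLG
pos 16: UGU -> C; peptide=MRLGC
pos 19: CGU -> R; peptide=MRLGCR
pos 22: AGA -> R; peptide=MRLGCRR
pos 25: AUA -> I; peptide=MRLGCRRI
pos 28: AAG -> K; peptide=MRLGCRRIK
pos 31: GAA -> E; peptide=MRLGCRRIKE
pos 34: UUA -> L; peptide=MRLGCRRIKEL
pos 37: CAA -> Q; peptide=MRLGCRRIKELQ
pos 40: UAG -> STOP

Answer: MRLGCRRIKELQ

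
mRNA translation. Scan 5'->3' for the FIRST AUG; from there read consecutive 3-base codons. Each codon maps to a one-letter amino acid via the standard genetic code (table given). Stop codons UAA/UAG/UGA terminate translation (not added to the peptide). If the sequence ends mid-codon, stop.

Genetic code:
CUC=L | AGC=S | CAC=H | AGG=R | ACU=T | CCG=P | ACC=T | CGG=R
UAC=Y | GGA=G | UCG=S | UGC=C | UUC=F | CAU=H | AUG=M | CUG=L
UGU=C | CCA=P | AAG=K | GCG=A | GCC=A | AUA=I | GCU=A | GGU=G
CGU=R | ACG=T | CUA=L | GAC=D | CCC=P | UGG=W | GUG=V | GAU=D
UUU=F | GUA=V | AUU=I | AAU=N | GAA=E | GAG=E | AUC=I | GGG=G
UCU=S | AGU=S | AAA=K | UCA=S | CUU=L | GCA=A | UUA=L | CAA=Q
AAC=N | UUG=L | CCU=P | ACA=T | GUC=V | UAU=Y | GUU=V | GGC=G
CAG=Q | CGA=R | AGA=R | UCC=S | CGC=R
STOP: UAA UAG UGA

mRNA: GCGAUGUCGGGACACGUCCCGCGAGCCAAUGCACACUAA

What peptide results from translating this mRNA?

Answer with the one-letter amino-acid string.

start AUG at pos 3
pos 3: AUG -> M; peptide=M
pos 6: UCG -> S; peptide=MS
pos 9: GGA -> G; peptide=MSG
pos 12: CAC -> H; peptide=MSGH
pos 15: GUC -> V; peptide=MSGHV
pos 18: CCG -> P; peptide=MSGHVP
pos 21: CGA -> R; peptide=MSGHVPR
pos 24: GCC -> A; peptide=MSGHVPRA
pos 27: AAU -> N; peptide=MSGHVPRAN
pos 30: GCA -> A; peptide=MSGHVPRANA
pos 33: CAC -> H; peptide=MSGHVPRANAH
pos 36: UAA -> STOP

Answer: MSGHVPRANAH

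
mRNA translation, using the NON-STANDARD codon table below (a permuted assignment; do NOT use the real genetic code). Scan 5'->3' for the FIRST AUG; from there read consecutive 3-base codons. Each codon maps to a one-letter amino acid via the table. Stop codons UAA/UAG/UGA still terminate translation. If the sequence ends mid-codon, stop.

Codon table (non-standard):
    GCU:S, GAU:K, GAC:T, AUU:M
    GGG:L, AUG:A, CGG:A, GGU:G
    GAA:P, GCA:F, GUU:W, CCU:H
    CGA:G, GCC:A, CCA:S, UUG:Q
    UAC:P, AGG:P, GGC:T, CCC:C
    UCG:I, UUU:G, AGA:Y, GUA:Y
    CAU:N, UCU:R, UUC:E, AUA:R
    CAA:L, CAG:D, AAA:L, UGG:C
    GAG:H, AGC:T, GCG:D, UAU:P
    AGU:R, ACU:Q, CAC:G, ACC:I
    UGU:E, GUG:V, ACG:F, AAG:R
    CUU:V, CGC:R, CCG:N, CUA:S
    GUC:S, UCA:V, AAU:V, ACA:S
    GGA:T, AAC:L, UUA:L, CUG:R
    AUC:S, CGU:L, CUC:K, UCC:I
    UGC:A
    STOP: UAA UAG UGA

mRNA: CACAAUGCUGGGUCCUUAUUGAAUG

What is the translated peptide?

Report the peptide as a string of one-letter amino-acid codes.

Answer: ARGHP

Derivation:
start AUG at pos 4
pos 4: AUG -> A; peptide=A
pos 7: CUG -> R; peptide=AR
pos 10: GGU -> G; peptide=ARG
pos 13: CCU -> H; peptide=ARGH
pos 16: UAU -> P; peptide=ARGHP
pos 19: UGA -> STOP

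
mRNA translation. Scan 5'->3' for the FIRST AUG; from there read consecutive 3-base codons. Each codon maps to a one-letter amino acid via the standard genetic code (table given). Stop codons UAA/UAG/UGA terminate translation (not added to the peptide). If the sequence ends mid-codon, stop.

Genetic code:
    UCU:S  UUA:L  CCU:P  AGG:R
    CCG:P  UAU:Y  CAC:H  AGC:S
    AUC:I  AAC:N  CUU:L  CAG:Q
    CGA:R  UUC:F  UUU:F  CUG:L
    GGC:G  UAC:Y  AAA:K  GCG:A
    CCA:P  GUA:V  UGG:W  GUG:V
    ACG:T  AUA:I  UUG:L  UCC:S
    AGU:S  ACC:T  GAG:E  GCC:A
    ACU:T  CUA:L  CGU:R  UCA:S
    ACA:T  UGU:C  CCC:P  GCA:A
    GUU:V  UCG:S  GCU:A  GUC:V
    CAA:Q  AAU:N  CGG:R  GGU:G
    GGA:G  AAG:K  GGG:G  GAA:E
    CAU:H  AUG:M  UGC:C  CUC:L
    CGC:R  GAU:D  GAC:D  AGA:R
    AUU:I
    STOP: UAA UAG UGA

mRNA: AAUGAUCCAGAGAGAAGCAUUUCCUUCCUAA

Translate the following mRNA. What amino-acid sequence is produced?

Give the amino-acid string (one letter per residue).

start AUG at pos 1
pos 1: AUG -> M; peptide=M
pos 4: AUC -> I; peptide=MI
pos 7: CAG -> Q; peptide=MIQ
pos 10: AGA -> R; peptide=MIQR
pos 13: GAA -> E; peptide=MIQRE
pos 16: GCA -> A; peptide=MIQREA
pos 19: UUU -> F; peptide=MIQREAF
pos 22: CCU -> P; peptide=MIQREAFP
pos 25: UCC -> S; peptide=MIQREAFPS
pos 28: UAA -> STOP

Answer: MIQREAFPS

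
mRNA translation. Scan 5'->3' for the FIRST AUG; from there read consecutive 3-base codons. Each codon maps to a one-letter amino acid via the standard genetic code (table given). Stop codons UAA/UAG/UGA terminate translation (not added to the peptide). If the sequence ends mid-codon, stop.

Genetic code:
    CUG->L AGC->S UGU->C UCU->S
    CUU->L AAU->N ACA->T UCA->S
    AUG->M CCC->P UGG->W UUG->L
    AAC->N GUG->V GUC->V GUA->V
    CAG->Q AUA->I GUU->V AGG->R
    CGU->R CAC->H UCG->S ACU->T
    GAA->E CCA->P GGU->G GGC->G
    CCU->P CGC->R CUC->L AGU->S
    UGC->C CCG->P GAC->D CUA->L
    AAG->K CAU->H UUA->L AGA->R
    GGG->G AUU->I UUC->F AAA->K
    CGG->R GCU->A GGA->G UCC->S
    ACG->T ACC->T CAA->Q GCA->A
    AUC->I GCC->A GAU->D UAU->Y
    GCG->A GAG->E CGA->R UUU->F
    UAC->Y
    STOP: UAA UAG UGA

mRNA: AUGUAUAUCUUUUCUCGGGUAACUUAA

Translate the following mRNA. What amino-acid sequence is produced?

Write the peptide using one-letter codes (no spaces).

start AUG at pos 0
pos 0: AUG -> M; peptide=M
pos 3: UAU -> Y; peptide=MY
pos 6: AUC -> I; peptide=MYI
pos 9: UUU -> F; peptide=MYIF
pos 12: UCU -> S; peptide=MYIFS
pos 15: CGG -> R; peptide=MYIFSR
pos 18: GUA -> V; peptide=MYIFSRV
pos 21: ACU -> T; peptide=MYIFSRVT
pos 24: UAA -> STOP

Answer: MYIFSRVT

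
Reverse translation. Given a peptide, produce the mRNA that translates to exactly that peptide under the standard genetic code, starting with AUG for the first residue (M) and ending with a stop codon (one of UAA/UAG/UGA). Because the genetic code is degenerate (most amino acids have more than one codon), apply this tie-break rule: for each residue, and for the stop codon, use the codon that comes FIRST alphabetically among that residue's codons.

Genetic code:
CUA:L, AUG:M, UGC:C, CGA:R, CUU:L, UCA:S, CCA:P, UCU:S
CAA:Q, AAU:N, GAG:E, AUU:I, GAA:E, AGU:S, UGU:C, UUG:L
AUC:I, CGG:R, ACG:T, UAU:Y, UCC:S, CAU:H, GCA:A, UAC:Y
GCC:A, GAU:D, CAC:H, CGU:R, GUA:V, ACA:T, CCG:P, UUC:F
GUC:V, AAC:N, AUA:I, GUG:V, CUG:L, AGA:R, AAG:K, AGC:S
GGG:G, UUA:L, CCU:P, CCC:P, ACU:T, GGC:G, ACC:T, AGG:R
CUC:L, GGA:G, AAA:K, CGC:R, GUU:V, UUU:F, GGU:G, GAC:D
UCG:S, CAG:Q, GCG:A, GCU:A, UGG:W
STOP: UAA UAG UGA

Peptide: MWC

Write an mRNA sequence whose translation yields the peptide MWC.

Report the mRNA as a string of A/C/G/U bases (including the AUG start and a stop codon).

residue 1: M -> AUG (start codon)
residue 2: W -> UGG (only codon)
residue 3: C codons sorted = UGC,UGU -> pick first = UGC
terminator: stop codons sorted = UAA,UAG,UGA -> pick first = UAA

Answer: mRNA: AUGUGGUGCUAA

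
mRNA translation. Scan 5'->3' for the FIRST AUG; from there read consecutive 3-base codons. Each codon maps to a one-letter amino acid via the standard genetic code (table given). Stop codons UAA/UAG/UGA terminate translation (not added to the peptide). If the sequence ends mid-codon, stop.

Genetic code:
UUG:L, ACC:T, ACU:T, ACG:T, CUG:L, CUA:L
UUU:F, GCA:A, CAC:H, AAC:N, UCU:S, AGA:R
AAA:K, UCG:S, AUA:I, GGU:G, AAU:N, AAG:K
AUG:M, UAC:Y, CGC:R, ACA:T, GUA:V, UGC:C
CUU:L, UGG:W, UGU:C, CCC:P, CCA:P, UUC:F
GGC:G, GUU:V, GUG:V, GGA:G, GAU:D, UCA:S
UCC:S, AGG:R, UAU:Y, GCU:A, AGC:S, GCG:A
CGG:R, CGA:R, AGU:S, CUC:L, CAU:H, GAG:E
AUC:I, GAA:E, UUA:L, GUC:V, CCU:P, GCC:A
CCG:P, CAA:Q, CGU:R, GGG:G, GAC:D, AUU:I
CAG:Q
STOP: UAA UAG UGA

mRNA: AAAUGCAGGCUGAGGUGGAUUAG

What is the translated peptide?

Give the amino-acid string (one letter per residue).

Answer: MQAEVD

Derivation:
start AUG at pos 2
pos 2: AUG -> M; peptide=M
pos 5: CAG -> Q; peptide=MQ
pos 8: GCU -> A; peptide=MQA
pos 11: GAG -> E; peptide=MQAE
pos 14: GUG -> V; peptide=MQAEV
pos 17: GAU -> D; peptide=MQAEVD
pos 20: UAG -> STOP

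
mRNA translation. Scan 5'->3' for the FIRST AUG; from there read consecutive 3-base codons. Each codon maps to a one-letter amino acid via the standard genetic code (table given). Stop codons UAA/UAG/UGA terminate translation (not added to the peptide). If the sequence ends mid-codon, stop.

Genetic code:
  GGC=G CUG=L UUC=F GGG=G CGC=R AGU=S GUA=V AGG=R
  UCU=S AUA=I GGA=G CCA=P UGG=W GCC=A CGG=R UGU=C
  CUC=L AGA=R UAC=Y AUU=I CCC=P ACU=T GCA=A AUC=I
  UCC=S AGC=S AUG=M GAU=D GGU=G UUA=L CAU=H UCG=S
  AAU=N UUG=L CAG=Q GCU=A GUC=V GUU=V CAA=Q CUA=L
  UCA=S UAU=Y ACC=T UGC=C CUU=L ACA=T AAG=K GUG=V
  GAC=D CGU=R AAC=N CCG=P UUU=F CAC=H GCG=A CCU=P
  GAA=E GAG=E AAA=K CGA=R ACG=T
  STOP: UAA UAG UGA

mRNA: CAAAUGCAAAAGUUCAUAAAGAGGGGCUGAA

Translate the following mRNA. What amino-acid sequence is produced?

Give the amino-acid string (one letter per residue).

start AUG at pos 3
pos 3: AUG -> M; peptide=M
pos 6: CAA -> Q; peptide=MQ
pos 9: AAG -> K; peptide=MQK
pos 12: UUC -> F; peptide=MQKF
pos 15: AUA -> I; peptide=MQKFI
pos 18: AAG -> K; peptide=MQKFIK
pos 21: AGG -> R; peptide=MQKFIKR
pos 24: GGC -> G; peptide=MQKFIKRG
pos 27: UGA -> STOP

Answer: MQKFIKRG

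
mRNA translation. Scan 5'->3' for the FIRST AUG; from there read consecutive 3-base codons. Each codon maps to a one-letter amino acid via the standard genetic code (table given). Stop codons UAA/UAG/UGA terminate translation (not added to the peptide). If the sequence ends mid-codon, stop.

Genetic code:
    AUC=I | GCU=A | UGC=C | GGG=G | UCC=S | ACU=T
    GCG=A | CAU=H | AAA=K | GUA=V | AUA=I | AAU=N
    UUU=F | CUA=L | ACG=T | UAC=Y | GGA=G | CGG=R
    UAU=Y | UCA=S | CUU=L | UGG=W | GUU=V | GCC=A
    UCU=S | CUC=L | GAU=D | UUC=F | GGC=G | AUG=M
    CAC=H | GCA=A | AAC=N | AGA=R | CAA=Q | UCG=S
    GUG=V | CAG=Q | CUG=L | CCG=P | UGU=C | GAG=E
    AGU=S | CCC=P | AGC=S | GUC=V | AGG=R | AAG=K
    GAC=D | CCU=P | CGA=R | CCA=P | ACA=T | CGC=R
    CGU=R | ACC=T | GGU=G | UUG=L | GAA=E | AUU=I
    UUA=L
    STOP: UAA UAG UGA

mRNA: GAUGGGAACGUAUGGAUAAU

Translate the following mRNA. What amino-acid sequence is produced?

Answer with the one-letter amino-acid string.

Answer: MGTYG

Derivation:
start AUG at pos 1
pos 1: AUG -> M; peptide=M
pos 4: GGA -> G; peptide=MG
pos 7: ACG -> T; peptide=MGT
pos 10: UAU -> Y; peptide=MGTY
pos 13: GGA -> G; peptide=MGTYG
pos 16: UAA -> STOP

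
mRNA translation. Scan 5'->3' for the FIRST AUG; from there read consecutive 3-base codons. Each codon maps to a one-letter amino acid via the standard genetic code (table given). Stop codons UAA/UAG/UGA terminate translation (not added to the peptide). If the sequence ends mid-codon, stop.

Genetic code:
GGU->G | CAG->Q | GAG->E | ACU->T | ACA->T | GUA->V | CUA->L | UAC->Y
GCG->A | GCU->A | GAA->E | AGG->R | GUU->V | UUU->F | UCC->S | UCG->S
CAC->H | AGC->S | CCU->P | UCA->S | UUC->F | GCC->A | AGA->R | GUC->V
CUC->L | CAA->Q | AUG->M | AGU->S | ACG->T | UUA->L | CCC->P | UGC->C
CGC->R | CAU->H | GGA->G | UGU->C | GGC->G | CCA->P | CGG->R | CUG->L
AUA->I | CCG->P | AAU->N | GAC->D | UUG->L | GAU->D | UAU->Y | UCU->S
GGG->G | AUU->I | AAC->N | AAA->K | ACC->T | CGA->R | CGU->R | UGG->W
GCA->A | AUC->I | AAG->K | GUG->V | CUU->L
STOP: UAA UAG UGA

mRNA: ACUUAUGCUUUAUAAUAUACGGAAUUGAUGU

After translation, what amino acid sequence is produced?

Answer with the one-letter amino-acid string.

start AUG at pos 4
pos 4: AUG -> M; peptide=M
pos 7: CUU -> L; peptide=ML
pos 10: UAU -> Y; peptide=MLY
pos 13: AAU -> N; peptide=MLYN
pos 16: AUA -> I; peptide=MLYNI
pos 19: CGG -> R; peptide=MLYNIR
pos 22: AAU -> N; peptide=MLYNIRN
pos 25: UGA -> STOP

Answer: MLYNIRN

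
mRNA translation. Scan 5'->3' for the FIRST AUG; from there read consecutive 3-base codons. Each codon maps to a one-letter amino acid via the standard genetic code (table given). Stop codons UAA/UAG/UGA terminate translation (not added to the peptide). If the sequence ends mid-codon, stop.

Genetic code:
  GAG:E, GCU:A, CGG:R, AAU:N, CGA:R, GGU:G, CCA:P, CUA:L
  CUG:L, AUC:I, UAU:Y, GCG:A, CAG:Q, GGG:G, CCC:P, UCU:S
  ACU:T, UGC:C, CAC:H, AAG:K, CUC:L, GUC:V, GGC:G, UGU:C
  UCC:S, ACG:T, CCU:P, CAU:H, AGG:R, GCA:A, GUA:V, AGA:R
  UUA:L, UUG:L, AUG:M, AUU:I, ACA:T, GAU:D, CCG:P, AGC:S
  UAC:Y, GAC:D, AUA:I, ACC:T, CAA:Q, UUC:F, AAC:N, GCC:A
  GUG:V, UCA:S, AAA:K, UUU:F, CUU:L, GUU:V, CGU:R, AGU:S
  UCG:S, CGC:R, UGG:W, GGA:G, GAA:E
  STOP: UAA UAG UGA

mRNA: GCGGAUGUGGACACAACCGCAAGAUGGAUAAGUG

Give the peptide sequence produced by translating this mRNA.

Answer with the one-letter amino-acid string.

start AUG at pos 4
pos 4: AUG -> M; peptide=M
pos 7: UGG -> W; peptide=MW
pos 10: ACA -> T; peptide=MWT
pos 13: CAA -> Q; peptide=MWTQ
pos 16: CCG -> P; peptide=MWTQP
pos 19: CAA -> Q; peptide=MWTQPQ
pos 22: GAU -> D; peptide=MWTQPQD
pos 25: GGA -> G; peptide=MWTQPQDG
pos 28: UAA -> STOP

Answer: MWTQPQDG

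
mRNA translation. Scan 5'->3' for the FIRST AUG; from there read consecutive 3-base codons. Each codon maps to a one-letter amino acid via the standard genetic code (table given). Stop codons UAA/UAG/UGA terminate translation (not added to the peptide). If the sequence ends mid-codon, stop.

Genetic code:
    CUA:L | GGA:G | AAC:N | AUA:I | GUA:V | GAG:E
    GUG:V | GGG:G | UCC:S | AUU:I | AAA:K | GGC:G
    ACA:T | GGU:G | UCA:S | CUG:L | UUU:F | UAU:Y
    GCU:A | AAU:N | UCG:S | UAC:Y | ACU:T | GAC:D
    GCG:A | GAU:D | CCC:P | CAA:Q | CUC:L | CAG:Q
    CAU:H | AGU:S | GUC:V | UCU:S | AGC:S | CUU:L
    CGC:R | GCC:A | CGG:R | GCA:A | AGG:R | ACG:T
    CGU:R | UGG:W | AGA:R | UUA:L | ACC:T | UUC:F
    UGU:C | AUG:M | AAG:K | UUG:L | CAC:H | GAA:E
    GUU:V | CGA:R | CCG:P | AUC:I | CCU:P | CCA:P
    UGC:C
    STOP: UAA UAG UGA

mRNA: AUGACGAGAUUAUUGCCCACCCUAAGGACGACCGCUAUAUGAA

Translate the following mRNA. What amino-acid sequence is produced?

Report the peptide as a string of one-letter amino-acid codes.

start AUG at pos 0
pos 0: AUG -> M; peptide=M
pos 3: ACG -> T; peptide=MT
pos 6: AGA -> R; peptide=MTR
pos 9: UUA -> L; peptide=MTRL
pos 12: UUG -> L; peptide=MTRLL
pos 15: CCC -> P; peptide=MTRLLP
pos 18: ACC -> T; peptide=MTRLLPT
pos 21: CUA -> L; peptide=MTRLLPTL
pos 24: AGG -> R; peptide=MTRLLPTLR
pos 27: ACG -> T; peptide=MTRLLPTLRT
pos 30: ACC -> T; peptide=MTRLLPTLRTT
pos 33: GCU -> A; peptide=MTRLLPTLRTTA
pos 36: AUA -> I; peptide=MTRLLPTLRTTAI
pos 39: UGA -> STOP

Answer: MTRLLPTLRTTAI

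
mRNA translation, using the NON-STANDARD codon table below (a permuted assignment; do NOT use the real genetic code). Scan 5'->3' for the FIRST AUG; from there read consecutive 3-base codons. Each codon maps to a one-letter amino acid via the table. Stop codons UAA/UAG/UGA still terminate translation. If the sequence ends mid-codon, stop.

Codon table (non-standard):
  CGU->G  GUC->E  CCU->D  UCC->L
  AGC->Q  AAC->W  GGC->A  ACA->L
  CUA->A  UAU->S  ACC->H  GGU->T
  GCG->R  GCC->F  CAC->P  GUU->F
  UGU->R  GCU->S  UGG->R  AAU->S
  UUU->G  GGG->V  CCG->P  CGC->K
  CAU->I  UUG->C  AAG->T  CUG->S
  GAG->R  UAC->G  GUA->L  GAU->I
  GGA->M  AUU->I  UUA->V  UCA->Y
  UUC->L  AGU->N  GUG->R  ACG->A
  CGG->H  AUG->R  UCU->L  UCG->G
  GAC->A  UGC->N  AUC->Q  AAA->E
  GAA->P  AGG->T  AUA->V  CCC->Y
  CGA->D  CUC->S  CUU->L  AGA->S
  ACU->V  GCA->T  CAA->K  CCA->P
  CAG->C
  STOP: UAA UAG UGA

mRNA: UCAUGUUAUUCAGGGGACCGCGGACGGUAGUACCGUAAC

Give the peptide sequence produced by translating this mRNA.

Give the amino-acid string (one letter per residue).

Answer: RVLTMPHALLP

Derivation:
start AUG at pos 2
pos 2: AUG -> R; peptide=R
pos 5: UUA -> V; peptide=RV
pos 8: UUC -> L; peptide=RVL
pos 11: AGG -> T; peptide=RVLT
pos 14: GGA -> M; peptide=RVLTM
pos 17: CCG -> P; peptide=RVLTMP
pos 20: CGG -> H; peptide=RVLTMPH
pos 23: ACG -> A; peptide=RVLTMPHA
pos 26: GUA -> L; peptide=RVLTMPHAL
pos 29: GUA -> L; peptide=RVLTMPHALL
pos 32: CCG -> P; peptide=RVLTMPHALLP
pos 35: UAA -> STOP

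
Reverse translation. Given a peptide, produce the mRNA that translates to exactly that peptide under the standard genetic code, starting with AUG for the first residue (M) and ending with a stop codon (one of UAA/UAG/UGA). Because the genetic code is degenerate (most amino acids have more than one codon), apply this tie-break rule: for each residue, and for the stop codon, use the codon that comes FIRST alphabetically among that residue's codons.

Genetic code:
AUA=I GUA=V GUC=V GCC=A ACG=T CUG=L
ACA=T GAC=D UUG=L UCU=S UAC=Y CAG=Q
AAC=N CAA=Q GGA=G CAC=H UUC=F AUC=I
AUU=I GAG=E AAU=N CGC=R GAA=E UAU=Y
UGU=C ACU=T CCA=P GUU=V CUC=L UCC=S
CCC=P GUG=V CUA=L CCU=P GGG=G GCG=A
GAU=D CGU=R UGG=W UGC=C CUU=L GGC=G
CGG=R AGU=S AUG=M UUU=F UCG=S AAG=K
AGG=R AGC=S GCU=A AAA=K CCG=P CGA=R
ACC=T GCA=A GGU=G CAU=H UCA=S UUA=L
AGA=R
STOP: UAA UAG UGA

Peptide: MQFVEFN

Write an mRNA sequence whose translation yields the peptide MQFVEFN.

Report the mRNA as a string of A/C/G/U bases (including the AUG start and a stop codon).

residue 1: M -> AUG (start codon)
residue 2: Q codons sorted = CAA,CAG -> pick first = CAA
residue 3: F codons sorted = UUC,UUU -> pick first = UUC
residue 4: V codons sorted = GUA,GUC,GUG,GUU -> pick first = GUA
residue 5: E codons sorted = GAA,GAG -> pick first = GAA
residue 6: F codons sorted = UUC,UUU -> pick first = UUC
residue 7: N codons sorted = AAC,AAU -> pick first = AAC
terminator: stop codons sorted = UAA,UAG,UGA -> pick first = UAA

Answer: mRNA: AUGCAAUUCGUAGAAUUCAACUAA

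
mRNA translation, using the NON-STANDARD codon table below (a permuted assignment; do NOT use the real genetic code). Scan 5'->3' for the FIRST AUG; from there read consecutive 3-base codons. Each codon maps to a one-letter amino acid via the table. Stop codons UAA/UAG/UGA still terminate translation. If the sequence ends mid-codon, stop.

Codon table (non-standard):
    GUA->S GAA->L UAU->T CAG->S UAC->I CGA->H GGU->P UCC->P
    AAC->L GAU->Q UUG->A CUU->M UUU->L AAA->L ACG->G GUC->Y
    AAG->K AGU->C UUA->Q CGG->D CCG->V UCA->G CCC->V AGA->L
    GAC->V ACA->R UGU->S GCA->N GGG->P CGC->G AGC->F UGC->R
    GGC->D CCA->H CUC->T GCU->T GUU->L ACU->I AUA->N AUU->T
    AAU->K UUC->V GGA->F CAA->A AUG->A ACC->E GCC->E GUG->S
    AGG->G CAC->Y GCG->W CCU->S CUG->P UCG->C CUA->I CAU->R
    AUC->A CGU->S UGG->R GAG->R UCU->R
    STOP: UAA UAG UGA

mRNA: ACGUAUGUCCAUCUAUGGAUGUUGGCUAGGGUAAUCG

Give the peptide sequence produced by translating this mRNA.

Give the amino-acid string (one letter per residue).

start AUG at pos 4
pos 4: AUG -> A; peptide=A
pos 7: UCC -> P; peptide=AP
pos 10: AUC -> A; peptide=APA
pos 13: UAU -> T; peptide=APAT
pos 16: GGA -> F; peptide=APATF
pos 19: UGU -> S; peptide=APATFS
pos 22: UGG -> R; peptide=APATFSR
pos 25: CUA -> I; peptide=APATFSRI
pos 28: GGG -> P; peptide=APATFSRIP
pos 31: UAA -> STOP

Answer: APATFSRIP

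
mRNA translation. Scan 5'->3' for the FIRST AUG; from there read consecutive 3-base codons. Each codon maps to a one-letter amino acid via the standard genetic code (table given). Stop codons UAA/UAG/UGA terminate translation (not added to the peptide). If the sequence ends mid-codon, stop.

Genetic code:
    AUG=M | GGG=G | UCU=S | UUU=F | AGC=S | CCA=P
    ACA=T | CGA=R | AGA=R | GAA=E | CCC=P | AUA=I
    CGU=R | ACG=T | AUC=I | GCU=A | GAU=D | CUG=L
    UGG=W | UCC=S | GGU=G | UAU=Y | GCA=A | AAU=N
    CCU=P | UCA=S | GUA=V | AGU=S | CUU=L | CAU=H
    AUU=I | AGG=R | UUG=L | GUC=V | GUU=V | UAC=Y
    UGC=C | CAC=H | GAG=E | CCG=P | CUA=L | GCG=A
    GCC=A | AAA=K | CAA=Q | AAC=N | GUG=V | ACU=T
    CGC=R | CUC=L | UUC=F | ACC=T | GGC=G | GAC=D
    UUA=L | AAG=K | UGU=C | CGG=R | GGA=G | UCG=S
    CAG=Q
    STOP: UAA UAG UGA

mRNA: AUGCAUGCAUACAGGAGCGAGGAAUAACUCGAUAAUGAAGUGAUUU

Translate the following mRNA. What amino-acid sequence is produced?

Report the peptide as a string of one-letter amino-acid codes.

Answer: MHAYRSEE

Derivation:
start AUG at pos 0
pos 0: AUG -> M; peptide=M
pos 3: CAU -> H; peptide=MH
pos 6: GCA -> A; peptide=MHA
pos 9: UAC -> Y; peptide=MHAY
pos 12: AGG -> R; peptide=MHAYR
pos 15: AGC -> S; peptide=MHAYRS
pos 18: GAG -> E; peptide=MHAYRSE
pos 21: GAA -> E; peptide=MHAYRSEE
pos 24: UAA -> STOP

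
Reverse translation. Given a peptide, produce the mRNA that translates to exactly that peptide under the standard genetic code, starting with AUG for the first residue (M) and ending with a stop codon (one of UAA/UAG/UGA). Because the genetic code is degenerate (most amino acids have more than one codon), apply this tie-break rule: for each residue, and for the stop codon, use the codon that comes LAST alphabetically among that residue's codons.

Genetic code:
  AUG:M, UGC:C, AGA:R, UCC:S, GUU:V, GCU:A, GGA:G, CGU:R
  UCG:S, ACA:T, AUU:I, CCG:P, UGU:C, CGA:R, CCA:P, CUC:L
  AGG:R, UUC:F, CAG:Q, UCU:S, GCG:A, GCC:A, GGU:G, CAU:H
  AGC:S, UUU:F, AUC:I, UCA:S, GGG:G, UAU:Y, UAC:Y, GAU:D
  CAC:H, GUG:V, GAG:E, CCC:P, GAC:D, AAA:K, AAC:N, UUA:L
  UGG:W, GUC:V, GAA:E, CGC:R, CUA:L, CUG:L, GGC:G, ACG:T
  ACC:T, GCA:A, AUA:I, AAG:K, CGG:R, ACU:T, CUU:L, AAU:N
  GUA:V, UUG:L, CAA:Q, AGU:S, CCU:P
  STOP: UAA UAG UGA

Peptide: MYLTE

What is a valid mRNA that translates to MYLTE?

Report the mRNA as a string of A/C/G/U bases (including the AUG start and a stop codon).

Answer: mRNA: AUGUAUUUGACUGAGUGA

Derivation:
residue 1: M -> AUG (start codon)
residue 2: Y codons sorted = UAC,UAU -> pick last = UAU
residue 3: L codons sorted = CUA,CUC,CUG,CUU,UUA,UUG -> pick last = UUG
residue 4: T codons sorted = ACA,ACC,ACG,ACU -> pick last = ACU
residue 5: E codons sorted = GAA,GAG -> pick last = GAG
terminator: stop codons sorted = UAA,UAG,UGA -> pick last = UGA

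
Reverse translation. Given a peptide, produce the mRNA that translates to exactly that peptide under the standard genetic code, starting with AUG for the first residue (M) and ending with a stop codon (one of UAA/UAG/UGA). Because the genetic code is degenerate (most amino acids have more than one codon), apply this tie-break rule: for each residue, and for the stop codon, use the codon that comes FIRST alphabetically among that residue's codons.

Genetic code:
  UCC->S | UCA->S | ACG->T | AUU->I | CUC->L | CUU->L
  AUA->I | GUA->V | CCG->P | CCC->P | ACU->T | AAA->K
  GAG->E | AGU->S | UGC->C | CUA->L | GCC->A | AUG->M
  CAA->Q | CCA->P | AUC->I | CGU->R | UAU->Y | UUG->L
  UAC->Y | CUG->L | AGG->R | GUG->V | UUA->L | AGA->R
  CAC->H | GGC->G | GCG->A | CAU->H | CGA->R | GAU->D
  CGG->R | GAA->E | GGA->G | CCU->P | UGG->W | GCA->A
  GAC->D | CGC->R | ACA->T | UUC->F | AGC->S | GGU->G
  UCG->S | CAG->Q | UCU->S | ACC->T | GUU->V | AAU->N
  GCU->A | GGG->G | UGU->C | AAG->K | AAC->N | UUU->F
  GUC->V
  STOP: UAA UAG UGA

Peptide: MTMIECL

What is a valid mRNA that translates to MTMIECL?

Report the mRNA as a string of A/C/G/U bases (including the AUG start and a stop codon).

Answer: mRNA: AUGACAAUGAUAGAAUGCCUAUAA

Derivation:
residue 1: M -> AUG (start codon)
residue 2: T codons sorted = ACA,ACC,ACG,ACU -> pick first = ACA
residue 3: M -> AUG (only codon)
residue 4: I codons sorted = AUA,AUC,AUU -> pick first = AUA
residue 5: E codons sorted = GAA,GAG -> pick first = GAA
residue 6: C codons sorted = UGC,UGU -> pick first = UGC
residue 7: L codons sorted = CUA,CUC,CUG,CUU,UUA,UUG -> pick first = CUA
terminator: stop codons sorted = UAA,UAG,UGA -> pick first = UAA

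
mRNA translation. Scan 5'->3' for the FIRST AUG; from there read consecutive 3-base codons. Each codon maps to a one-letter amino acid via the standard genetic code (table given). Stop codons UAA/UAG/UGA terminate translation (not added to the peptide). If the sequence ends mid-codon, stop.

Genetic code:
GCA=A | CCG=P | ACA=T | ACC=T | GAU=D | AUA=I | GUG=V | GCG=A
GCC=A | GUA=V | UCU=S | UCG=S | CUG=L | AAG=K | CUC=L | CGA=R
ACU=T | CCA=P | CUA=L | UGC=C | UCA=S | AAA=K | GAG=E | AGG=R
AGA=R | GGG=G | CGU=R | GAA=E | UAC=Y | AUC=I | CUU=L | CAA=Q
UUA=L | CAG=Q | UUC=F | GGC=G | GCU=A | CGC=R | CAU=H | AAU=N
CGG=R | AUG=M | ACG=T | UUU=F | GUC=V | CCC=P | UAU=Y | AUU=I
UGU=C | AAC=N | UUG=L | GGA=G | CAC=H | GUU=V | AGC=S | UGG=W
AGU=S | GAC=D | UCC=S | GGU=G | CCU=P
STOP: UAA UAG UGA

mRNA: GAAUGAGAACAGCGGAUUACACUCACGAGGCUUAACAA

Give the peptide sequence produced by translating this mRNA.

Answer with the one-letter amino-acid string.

start AUG at pos 2
pos 2: AUG -> M; peptide=M
pos 5: AGA -> R; peptide=MR
pos 8: ACA -> T; peptide=MRT
pos 11: GCG -> A; peptide=MRTA
pos 14: GAU -> D; peptide=MRTAD
pos 17: UAC -> Y; peptide=MRTADY
pos 20: ACU -> T; peptide=MRTADYT
pos 23: CAC -> H; peptide=MRTADYTH
pos 26: GAG -> E; peptide=MRTADYTHE
pos 29: GCU -> A; peptide=MRTADYTHEA
pos 32: UAA -> STOP

Answer: MRTADYTHEA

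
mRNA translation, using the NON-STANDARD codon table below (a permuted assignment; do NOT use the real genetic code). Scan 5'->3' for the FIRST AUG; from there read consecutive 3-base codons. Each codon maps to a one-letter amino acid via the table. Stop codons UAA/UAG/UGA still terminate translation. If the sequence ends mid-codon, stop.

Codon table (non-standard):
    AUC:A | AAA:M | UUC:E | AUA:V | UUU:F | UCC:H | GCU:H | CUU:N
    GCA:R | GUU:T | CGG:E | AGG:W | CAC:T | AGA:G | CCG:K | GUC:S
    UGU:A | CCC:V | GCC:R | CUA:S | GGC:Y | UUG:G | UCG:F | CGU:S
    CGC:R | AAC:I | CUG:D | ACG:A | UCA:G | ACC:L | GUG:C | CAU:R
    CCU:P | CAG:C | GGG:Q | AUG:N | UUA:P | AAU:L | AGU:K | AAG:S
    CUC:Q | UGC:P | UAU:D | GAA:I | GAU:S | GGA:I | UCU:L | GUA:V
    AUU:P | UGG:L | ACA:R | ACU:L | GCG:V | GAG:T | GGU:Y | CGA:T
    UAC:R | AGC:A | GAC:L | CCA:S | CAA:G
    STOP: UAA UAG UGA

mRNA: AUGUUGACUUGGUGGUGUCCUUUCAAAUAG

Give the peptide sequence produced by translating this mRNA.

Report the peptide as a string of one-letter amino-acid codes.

Answer: NGLLLAPEM

Derivation:
start AUG at pos 0
pos 0: AUG -> N; peptide=N
pos 3: UUG -> G; peptide=NG
pos 6: ACU -> L; peptide=NGL
pos 9: UGG -> L; peptide=NGLL
pos 12: UGG -> L; peptide=NGLLL
pos 15: UGU -> A; peptide=NGLLLA
pos 18: CCU -> P; peptide=NGLLLAP
pos 21: UUC -> E; peptide=NGLLLAPE
pos 24: AAA -> M; peptide=NGLLLAPEM
pos 27: UAG -> STOP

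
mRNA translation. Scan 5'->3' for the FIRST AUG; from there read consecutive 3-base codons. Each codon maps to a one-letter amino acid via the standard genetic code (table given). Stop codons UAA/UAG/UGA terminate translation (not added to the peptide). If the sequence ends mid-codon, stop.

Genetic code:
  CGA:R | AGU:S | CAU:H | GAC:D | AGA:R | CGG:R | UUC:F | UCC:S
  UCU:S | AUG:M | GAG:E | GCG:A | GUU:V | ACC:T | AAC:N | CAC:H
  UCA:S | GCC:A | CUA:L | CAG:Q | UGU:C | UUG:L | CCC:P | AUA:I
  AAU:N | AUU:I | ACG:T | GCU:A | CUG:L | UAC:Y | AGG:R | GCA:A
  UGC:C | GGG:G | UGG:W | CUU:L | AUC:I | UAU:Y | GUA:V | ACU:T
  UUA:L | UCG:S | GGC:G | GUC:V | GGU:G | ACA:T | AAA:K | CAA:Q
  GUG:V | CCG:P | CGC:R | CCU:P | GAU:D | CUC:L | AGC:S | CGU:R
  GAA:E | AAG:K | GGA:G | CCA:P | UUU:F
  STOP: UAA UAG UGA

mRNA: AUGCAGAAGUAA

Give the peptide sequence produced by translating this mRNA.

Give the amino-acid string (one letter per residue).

Answer: MQK

Derivation:
start AUG at pos 0
pos 0: AUG -> M; peptide=M
pos 3: CAG -> Q; peptide=MQ
pos 6: AAG -> K; peptide=MQK
pos 9: UAA -> STOP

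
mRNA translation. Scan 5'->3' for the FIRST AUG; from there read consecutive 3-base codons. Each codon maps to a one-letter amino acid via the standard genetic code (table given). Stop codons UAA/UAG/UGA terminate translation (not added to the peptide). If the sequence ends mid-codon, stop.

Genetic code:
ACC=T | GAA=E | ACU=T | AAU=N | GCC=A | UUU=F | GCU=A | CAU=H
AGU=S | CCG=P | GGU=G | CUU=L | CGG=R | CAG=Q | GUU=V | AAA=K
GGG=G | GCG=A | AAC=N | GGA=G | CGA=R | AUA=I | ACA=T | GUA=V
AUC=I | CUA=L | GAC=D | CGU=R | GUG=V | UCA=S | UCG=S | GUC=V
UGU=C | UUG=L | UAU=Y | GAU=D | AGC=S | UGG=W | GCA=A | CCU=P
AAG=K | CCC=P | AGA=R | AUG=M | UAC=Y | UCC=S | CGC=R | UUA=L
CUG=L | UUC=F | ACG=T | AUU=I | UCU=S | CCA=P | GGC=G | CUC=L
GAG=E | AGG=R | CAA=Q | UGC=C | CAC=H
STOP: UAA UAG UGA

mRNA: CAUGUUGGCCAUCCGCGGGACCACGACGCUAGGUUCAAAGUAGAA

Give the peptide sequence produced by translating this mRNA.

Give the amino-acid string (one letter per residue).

Answer: MLAIRGTTTLGSK

Derivation:
start AUG at pos 1
pos 1: AUG -> M; peptide=M
pos 4: UUG -> L; peptide=ML
pos 7: GCC -> A; peptide=MLA
pos 10: AUC -> I; peptide=MLAI
pos 13: CGC -> R; peptide=MLAIR
pos 16: GGG -> G; peptide=MLAIRG
pos 19: ACC -> T; peptide=MLAIRGT
pos 22: ACG -> T; peptide=MLAIRGTT
pos 25: ACG -> T; peptide=MLAIRGTTT
pos 28: CUA -> L; peptide=MLAIRGTTTL
pos 31: GGU -> G; peptide=MLAIRGTTTLG
pos 34: UCA -> S; peptide=MLAIRGTTTLGS
pos 37: AAG -> K; peptide=MLAIRGTTTLGSK
pos 40: UAG -> STOP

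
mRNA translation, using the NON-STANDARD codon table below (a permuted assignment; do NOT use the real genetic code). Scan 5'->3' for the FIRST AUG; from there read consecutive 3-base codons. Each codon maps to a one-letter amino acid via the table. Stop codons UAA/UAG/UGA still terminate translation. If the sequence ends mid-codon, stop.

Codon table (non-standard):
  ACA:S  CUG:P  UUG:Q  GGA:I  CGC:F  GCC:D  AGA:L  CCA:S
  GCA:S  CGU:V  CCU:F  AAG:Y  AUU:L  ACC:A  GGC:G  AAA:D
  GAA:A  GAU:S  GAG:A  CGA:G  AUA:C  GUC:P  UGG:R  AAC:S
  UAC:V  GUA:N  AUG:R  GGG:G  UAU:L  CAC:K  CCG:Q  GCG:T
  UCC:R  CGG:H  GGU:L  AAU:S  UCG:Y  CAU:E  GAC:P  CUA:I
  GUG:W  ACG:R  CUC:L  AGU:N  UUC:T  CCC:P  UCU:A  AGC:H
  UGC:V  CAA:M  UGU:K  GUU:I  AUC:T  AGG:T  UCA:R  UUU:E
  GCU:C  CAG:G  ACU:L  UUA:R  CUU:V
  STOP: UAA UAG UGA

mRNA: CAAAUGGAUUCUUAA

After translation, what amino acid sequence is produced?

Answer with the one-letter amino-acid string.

Answer: RSA

Derivation:
start AUG at pos 3
pos 3: AUG -> R; peptide=R
pos 6: GAU -> S; peptide=RS
pos 9: UCU -> A; peptide=RSA
pos 12: UAA -> STOP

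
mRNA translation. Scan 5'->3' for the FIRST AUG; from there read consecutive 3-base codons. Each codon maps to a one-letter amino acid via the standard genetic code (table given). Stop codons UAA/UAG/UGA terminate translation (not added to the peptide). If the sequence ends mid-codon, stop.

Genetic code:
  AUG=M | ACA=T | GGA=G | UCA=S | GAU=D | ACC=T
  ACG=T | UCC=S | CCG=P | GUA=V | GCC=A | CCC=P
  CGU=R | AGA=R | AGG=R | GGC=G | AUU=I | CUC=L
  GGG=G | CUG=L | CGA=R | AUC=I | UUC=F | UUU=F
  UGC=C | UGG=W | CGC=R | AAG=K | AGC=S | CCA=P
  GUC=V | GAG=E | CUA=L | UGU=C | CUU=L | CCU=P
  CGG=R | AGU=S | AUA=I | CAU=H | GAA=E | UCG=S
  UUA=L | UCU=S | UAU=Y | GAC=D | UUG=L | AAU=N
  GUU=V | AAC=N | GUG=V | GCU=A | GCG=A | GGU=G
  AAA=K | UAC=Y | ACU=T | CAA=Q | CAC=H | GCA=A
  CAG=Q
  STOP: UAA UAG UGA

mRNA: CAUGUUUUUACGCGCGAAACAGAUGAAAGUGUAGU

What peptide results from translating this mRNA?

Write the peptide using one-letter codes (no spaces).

start AUG at pos 1
pos 1: AUG -> M; peptide=M
pos 4: UUU -> F; peptide=MF
pos 7: UUA -> L; peptide=MFL
pos 10: CGC -> R; peptide=MFLR
pos 13: GCG -> A; peptide=MFLRA
pos 16: AAA -> K; peptide=MFLRAK
pos 19: CAG -> Q; peptide=MFLRAKQ
pos 22: AUG -> M; peptide=MFLRAKQM
pos 25: AAA -> K; peptide=MFLRAKQMK
pos 28: GUG -> V; peptide=MFLRAKQMKV
pos 31: UAG -> STOP

Answer: MFLRAKQMKV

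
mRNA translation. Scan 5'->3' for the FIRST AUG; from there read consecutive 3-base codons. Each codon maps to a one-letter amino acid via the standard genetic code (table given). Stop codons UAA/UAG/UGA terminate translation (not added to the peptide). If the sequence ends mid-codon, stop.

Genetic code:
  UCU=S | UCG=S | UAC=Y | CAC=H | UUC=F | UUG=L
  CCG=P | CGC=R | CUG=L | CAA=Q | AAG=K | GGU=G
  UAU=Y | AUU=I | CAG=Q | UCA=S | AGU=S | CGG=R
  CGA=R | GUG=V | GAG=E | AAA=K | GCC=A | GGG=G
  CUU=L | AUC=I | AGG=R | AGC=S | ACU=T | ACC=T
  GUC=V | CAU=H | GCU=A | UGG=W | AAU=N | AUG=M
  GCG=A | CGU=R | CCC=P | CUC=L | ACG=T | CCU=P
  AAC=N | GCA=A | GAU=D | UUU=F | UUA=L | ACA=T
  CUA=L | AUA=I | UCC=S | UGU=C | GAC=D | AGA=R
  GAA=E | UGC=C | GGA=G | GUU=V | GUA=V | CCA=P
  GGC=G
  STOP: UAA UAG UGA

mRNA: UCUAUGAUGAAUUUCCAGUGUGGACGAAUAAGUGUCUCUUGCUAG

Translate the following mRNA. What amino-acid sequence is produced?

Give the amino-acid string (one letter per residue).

start AUG at pos 3
pos 3: AUG -> M; peptide=M
pos 6: AUG -> M; peptide=MM
pos 9: AAU -> N; peptide=MMN
pos 12: UUC -> F; peptide=MMNF
pos 15: CAG -> Q; peptide=MMNFQ
pos 18: UGU -> C; peptide=MMNFQC
pos 21: GGA -> G; peptide=MMNFQCG
pos 24: CGA -> R; peptide=MMNFQCGR
pos 27: AUA -> I; peptide=MMNFQCGRI
pos 30: AGU -> S; peptide=MMNFQCGRIS
pos 33: GUC -> V; peptide=MMNFQCGRISV
pos 36: UCU -> S; peptide=MMNFQCGRISVS
pos 39: UGC -> C; peptide=MMNFQCGRISVSC
pos 42: UAG -> STOP

Answer: MMNFQCGRISVSC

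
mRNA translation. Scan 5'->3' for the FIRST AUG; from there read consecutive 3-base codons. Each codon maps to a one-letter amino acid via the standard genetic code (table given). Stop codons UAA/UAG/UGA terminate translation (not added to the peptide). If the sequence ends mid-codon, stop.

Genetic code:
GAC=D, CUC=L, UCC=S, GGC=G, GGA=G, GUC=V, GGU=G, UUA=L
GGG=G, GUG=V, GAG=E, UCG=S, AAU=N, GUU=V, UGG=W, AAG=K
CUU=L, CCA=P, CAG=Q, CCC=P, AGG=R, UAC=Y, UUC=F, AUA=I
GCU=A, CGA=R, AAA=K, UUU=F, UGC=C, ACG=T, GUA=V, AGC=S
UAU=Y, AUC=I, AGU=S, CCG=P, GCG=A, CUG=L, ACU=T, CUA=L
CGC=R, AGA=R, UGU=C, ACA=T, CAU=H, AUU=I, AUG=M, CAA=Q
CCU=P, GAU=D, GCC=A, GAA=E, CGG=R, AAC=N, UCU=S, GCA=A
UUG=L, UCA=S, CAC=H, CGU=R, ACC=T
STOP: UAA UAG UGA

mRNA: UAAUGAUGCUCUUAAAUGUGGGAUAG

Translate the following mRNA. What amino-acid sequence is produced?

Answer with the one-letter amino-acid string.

Answer: MMLLNVG

Derivation:
start AUG at pos 2
pos 2: AUG -> M; peptide=M
pos 5: AUG -> M; peptide=MM
pos 8: CUC -> L; peptide=MML
pos 11: UUA -> L; peptide=MMLL
pos 14: AAU -> N; peptide=MMLLN
pos 17: GUG -> V; peptide=MMLLNV
pos 20: GGA -> G; peptide=MMLLNVG
pos 23: UAG -> STOP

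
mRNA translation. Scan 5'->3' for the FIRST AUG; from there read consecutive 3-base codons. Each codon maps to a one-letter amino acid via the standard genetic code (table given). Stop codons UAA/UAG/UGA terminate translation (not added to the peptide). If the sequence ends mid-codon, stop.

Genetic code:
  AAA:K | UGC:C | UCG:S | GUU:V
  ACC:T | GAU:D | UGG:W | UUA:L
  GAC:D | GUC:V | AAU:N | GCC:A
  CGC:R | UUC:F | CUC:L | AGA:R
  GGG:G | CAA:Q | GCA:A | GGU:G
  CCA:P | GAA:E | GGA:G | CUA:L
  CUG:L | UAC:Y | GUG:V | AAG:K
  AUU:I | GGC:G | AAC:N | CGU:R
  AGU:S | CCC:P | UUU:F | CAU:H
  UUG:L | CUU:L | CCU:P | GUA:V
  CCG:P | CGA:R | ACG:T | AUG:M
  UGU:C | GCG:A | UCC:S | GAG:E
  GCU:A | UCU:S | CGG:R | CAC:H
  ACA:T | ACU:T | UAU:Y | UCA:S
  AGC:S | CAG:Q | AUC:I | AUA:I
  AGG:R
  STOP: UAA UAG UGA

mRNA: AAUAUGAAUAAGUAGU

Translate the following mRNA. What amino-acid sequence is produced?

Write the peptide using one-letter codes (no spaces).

start AUG at pos 3
pos 3: AUG -> M; peptide=M
pos 6: AAU -> N; peptide=MN
pos 9: AAG -> K; peptide=MNK
pos 12: UAG -> STOP

Answer: MNK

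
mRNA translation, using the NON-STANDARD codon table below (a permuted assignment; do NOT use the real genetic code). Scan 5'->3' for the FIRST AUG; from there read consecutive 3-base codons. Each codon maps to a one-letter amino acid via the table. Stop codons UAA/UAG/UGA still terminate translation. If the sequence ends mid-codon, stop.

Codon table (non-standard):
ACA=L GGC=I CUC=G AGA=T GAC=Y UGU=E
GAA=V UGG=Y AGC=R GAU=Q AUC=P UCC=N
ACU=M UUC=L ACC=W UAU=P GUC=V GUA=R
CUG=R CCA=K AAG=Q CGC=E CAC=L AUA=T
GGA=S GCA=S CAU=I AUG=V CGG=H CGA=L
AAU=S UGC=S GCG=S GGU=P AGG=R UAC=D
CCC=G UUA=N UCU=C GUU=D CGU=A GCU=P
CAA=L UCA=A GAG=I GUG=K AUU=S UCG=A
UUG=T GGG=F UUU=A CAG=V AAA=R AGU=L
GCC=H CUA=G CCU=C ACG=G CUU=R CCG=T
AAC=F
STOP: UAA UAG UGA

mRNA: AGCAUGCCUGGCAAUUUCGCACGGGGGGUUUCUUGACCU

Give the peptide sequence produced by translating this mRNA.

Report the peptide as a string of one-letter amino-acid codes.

start AUG at pos 3
pos 3: AUG -> V; peptide=V
pos 6: CCU -> C; peptide=VC
pos 9: GGC -> I; peptide=VCI
pos 12: AAU -> S; peptide=VCIS
pos 15: UUC -> L; peptide=VCISL
pos 18: GCA -> S; peptide=VCISLS
pos 21: CGG -> H; peptide=VCISLSH
pos 24: GGG -> F; peptide=VCISLSHF
pos 27: GUU -> D; peptide=VCISLSHFD
pos 30: UCU -> C; peptide=VCISLSHFDC
pos 33: UGA -> STOP

Answer: VCISLSHFDC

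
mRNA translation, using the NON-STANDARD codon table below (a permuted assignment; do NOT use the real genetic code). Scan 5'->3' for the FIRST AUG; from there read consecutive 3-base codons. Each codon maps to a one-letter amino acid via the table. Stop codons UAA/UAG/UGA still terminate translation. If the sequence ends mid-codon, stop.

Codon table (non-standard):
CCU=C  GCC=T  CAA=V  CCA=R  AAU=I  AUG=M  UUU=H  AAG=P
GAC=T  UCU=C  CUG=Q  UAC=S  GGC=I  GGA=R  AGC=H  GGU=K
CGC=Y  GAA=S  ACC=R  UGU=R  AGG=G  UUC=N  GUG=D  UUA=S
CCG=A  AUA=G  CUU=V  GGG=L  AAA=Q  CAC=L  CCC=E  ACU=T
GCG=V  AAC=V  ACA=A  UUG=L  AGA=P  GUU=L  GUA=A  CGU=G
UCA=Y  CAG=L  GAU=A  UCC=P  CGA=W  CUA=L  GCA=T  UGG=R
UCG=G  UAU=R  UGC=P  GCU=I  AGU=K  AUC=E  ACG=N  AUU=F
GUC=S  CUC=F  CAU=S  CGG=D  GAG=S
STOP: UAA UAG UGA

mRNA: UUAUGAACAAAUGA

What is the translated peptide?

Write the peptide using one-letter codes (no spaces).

start AUG at pos 2
pos 2: AUG -> M; peptide=M
pos 5: AAC -> V; peptide=MV
pos 8: AAA -> Q; peptide=MVQ
pos 11: UGA -> STOP

Answer: MVQ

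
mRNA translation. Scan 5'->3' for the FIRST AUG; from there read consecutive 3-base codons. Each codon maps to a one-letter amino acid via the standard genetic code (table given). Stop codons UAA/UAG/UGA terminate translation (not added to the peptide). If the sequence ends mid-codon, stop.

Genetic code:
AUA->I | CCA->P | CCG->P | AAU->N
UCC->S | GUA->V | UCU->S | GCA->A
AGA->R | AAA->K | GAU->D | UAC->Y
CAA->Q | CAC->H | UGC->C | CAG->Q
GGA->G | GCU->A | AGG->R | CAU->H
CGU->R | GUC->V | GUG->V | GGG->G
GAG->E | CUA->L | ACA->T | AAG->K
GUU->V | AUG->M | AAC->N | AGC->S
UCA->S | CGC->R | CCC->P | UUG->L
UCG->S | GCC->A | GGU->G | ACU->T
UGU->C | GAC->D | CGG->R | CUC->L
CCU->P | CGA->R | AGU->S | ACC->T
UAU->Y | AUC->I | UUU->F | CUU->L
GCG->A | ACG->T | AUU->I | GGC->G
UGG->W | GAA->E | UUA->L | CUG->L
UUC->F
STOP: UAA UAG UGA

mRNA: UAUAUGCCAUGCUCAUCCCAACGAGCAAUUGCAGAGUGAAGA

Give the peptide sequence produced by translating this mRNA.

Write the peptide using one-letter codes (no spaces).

Answer: MPCSSQRAIAE

Derivation:
start AUG at pos 3
pos 3: AUG -> M; peptide=M
pos 6: CCA -> P; peptide=MP
pos 9: UGC -> C; peptide=MPC
pos 12: UCA -> S; peptide=MPCS
pos 15: UCC -> S; peptide=MPCSS
pos 18: CAA -> Q; peptide=MPCSSQ
pos 21: CGA -> R; peptide=MPCSSQR
pos 24: GCA -> A; peptide=MPCSSQRA
pos 27: AUU -> I; peptide=MPCSSQRAI
pos 30: GCA -> A; peptide=MPCSSQRAIA
pos 33: GAG -> E; peptide=MPCSSQRAIAE
pos 36: UGA -> STOP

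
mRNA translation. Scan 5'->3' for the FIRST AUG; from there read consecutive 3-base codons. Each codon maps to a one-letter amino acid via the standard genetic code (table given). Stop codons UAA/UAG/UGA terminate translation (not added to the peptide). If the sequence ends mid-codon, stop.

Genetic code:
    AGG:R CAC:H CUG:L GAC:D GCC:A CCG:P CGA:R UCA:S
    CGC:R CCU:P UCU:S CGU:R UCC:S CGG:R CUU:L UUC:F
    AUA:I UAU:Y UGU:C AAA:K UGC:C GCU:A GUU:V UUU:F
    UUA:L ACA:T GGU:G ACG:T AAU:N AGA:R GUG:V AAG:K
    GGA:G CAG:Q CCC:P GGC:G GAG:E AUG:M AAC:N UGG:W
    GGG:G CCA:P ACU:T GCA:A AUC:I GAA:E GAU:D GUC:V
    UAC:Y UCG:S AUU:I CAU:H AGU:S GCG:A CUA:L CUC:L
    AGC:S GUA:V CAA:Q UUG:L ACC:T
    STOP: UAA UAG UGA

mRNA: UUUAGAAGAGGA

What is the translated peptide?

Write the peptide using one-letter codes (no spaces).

no AUG start codon found

Answer: (empty: no AUG start codon)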